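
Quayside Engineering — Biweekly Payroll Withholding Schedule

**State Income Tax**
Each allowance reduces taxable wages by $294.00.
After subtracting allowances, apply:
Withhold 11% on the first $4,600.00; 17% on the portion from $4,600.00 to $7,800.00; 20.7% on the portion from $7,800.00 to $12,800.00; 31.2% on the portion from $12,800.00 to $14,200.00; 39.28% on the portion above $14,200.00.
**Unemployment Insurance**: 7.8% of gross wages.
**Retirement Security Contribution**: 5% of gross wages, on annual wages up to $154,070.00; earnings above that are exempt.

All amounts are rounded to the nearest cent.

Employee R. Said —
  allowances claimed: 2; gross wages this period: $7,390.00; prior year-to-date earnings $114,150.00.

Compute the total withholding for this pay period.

$1,826.26

State Income Tax: taxable = $7,390.00 − 2×$294.00 = $6,802.00
  $506.00 + 17% × ($6,802.00 − $4,600.00) = $506.00 + 17% × $2,202.00 = $880.34
Unemployment Insurance: 7.8% × $7,390.00 = $576.42
Retirement Security Contribution: 5% × $7,390.00 = $369.50
Total: $880.34 + $576.42 + $369.50 = $1,826.26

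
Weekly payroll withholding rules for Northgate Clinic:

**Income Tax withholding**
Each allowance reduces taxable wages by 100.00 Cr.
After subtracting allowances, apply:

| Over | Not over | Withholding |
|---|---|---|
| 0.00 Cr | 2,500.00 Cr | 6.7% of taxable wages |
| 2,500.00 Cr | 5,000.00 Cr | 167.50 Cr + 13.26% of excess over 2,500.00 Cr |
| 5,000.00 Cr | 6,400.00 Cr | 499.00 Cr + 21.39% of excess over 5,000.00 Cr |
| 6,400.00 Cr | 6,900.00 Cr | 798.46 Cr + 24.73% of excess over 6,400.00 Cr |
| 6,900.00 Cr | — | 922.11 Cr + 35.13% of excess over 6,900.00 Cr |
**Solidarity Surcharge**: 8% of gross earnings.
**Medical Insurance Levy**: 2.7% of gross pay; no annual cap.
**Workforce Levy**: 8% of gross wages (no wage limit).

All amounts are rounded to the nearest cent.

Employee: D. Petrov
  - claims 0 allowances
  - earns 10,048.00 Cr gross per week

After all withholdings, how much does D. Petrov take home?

6,141.02 Cr

Income Tax: taxable = 10,048.00 Cr
  922.11 Cr + 35.13% × (10,048.00 Cr − 6,900.00 Cr) = 922.11 Cr + 35.13% × 3,148.00 Cr = 2,028.00 Cr
Solidarity Surcharge: 8% × 10,048.00 Cr = 803.84 Cr
Medical Insurance Levy: 2.7% × 10,048.00 Cr = 271.30 Cr
Workforce Levy: 8% × 10,048.00 Cr = 803.84 Cr
Total withheld: 2,028.00 Cr + 803.84 Cr + 271.30 Cr + 803.84 Cr = 3,906.98 Cr
Net pay: 10,048.00 Cr − 3,906.98 Cr = 6,141.02 Cr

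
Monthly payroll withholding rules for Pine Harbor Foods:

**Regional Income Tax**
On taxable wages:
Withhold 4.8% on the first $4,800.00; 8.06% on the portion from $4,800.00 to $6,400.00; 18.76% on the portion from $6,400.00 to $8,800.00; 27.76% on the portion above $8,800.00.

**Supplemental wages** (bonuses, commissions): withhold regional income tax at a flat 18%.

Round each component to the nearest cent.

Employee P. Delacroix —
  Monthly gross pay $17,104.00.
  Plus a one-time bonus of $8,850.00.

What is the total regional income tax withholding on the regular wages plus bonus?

Regional Income Tax: taxable = $17,104.00
  $809.60 + 27.76% × ($17,104.00 − $8,800.00) = $809.60 + 27.76% × $8,304.00 = $3,114.79
Supplemental (18% flat on bonus): 18% × $8,850.00 = $1,593.00
Total regional income tax: $3,114.79 + $1,593.00 = $4,707.79

$4,707.79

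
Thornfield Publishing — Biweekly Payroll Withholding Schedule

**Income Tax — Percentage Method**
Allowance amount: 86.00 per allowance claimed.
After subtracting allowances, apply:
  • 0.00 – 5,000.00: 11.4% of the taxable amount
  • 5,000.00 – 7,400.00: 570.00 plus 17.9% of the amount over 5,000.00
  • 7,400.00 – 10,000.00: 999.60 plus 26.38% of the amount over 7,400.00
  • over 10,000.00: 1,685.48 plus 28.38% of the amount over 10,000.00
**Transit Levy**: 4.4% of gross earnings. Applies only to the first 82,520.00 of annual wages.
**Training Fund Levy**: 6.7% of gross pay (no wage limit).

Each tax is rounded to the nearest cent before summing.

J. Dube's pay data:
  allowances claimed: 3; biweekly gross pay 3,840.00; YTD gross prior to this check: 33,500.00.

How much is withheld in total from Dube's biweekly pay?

834.59

Income Tax: taxable = 3,840.00 − 3×86.00 = 3,582.00
  11.4% × 3,582.00 = 408.35
Transit Levy: 4.4% × 3,840.00 = 168.96
Training Fund Levy: 6.7% × 3,840.00 = 257.28
Total: 408.35 + 168.96 + 257.28 = 834.59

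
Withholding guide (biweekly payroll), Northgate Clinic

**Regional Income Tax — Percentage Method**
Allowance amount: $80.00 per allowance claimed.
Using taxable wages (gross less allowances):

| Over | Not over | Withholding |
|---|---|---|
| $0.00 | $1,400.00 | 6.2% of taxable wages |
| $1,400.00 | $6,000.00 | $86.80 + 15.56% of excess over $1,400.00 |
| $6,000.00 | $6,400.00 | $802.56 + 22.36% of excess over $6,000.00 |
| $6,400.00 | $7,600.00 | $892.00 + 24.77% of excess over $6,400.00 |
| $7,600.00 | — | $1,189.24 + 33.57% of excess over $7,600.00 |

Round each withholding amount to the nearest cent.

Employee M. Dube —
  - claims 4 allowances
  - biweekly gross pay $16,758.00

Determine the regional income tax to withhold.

Regional Income Tax: taxable = $16,758.00 − 4×$80.00 = $16,438.00
  $1,189.24 + 33.57% × ($16,438.00 − $7,600.00) = $1,189.24 + 33.57% × $8,838.00 = $4,156.16

$4,156.16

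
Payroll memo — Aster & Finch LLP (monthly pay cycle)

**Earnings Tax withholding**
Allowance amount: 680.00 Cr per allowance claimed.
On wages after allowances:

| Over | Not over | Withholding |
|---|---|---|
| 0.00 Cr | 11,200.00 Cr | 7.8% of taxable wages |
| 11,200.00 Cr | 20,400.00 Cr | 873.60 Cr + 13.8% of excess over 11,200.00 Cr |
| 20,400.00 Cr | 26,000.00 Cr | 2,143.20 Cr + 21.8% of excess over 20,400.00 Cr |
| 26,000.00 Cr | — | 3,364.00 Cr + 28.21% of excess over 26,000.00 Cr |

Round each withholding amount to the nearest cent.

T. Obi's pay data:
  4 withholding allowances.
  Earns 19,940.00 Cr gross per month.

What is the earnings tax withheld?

Earnings Tax: taxable = 19,940.00 Cr − 4×680.00 Cr = 17,220.00 Cr
  873.60 Cr + 13.8% × (17,220.00 Cr − 11,200.00 Cr) = 873.60 Cr + 13.8% × 6,020.00 Cr = 1,704.36 Cr

1,704.36 Cr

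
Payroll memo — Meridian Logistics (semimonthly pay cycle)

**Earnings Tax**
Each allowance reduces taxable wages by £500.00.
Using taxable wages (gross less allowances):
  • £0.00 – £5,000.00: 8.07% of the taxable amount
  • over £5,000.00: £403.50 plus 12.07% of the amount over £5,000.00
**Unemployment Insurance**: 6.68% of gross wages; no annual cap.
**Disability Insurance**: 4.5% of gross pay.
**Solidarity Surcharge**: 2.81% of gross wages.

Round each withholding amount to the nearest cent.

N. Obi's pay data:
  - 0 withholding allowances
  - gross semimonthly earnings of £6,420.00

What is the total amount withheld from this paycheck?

Earnings Tax: taxable = £6,420.00
  £403.50 + 12.07% × (£6,420.00 − £5,000.00) = £403.50 + 12.07% × £1,420.00 = £574.89
Unemployment Insurance: 6.68% × £6,420.00 = £428.86
Disability Insurance: 4.5% × £6,420.00 = £288.90
Solidarity Surcharge: 2.81% × £6,420.00 = £180.40
Total: £574.89 + £428.86 + £288.90 + £180.40 = £1,473.05

£1,473.05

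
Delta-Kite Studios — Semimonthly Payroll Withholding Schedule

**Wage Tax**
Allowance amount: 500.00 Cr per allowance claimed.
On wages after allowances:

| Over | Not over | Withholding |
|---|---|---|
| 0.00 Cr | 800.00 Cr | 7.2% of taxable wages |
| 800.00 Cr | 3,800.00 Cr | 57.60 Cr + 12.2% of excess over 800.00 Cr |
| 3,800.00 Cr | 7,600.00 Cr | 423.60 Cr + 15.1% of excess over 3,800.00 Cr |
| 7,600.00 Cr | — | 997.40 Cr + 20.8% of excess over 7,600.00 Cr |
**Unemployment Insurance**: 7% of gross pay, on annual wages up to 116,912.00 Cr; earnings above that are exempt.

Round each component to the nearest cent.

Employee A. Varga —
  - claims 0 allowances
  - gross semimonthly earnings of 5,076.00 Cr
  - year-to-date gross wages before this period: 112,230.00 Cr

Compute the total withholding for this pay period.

944.02 Cr

Wage Tax: taxable = 5,076.00 Cr
  423.60 Cr + 15.1% × (5,076.00 Cr − 3,800.00 Cr) = 423.60 Cr + 15.1% × 1,276.00 Cr = 616.28 Cr
Unemployment Insurance: cap 116,912.00 Cr − YTD 112,230.00 Cr = 4,682.00 Cr subject; 7% × 4,682.00 Cr = 327.74 Cr
Total: 616.28 Cr + 327.74 Cr = 944.02 Cr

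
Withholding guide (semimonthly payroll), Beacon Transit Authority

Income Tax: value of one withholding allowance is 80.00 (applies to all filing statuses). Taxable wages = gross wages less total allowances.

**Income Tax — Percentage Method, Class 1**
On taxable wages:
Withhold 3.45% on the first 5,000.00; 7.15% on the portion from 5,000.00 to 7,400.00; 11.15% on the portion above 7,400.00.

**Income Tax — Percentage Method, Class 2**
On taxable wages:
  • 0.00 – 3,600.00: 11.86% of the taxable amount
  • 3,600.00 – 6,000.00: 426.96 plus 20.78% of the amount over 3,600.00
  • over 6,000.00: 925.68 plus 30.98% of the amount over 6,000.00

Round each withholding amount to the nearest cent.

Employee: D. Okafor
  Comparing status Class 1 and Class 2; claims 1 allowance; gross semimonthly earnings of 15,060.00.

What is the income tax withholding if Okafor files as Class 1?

1,189.27

Income Tax (Class 1): taxable = 15,060.00 − 1×80.00 = 14,980.00
  344.10 + 11.15% × (14,980.00 − 7,400.00) = 344.10 + 11.15% × 7,580.00 = 1,189.27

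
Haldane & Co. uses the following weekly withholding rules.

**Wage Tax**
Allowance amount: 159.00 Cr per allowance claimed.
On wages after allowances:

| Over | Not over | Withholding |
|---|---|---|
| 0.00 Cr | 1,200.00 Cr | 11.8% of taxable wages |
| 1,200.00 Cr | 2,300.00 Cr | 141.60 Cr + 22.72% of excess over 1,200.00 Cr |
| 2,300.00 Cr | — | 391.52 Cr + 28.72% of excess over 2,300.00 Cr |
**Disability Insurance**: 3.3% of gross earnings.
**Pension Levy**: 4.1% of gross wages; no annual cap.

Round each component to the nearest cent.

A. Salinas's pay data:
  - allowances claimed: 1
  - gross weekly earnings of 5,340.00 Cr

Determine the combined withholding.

Wage Tax: taxable = 5,340.00 Cr − 1×159.00 Cr = 5,181.00 Cr
  391.52 Cr + 28.72% × (5,181.00 Cr − 2,300.00 Cr) = 391.52 Cr + 28.72% × 2,881.00 Cr = 1,218.94 Cr
Disability Insurance: 3.3% × 5,340.00 Cr = 176.22 Cr
Pension Levy: 4.1% × 5,340.00 Cr = 218.94 Cr
Total: 1,218.94 Cr + 176.22 Cr + 218.94 Cr = 1,614.10 Cr

1,614.10 Cr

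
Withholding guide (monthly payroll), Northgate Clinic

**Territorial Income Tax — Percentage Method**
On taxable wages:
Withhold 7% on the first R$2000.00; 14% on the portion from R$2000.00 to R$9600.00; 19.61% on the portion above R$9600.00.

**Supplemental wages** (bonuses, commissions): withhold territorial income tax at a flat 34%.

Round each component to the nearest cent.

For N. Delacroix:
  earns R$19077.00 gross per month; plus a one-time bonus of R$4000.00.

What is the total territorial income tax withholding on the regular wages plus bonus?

R$4422.44

Territorial Income Tax: taxable = R$19077.00
  R$1204.00 + 19.61% × (R$19077.00 − R$9600.00) = R$1204.00 + 19.61% × R$9477.00 = R$3062.44
Supplemental (34% flat on bonus): 34% × R$4000.00 = R$1360.00
Total territorial income tax: R$3062.44 + R$1360.00 = R$4422.44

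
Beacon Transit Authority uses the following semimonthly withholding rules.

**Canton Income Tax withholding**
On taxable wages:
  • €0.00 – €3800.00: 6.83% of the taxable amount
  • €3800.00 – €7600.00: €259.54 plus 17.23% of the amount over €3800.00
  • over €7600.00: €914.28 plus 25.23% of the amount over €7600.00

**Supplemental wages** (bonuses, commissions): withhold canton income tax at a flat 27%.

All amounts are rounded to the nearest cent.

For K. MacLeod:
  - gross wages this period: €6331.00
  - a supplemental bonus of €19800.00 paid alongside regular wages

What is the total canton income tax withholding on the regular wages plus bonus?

Canton Income Tax: taxable = €6331.00
  €259.54 + 17.23% × (€6331.00 − €3800.00) = €259.54 + 17.23% × €2531.00 = €695.63
Supplemental (27% flat on bonus): 27% × €19800.00 = €5346.00
Total canton income tax: €695.63 + €5346.00 = €6041.63

€6041.63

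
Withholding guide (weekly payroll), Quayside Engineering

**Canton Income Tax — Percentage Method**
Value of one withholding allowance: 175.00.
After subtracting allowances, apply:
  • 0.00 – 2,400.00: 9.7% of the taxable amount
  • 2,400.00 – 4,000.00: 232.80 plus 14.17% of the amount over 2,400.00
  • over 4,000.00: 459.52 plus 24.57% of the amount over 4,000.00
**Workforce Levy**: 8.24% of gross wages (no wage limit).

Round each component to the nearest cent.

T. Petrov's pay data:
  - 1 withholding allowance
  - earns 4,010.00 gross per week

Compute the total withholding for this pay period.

Canton Income Tax: taxable = 4,010.00 − 1×175.00 = 3,835.00
  232.80 + 14.17% × (3,835.00 − 2,400.00) = 232.80 + 14.17% × 1,435.00 = 436.14
Workforce Levy: 8.24% × 4,010.00 = 330.42
Total: 436.14 + 330.42 = 766.56

766.56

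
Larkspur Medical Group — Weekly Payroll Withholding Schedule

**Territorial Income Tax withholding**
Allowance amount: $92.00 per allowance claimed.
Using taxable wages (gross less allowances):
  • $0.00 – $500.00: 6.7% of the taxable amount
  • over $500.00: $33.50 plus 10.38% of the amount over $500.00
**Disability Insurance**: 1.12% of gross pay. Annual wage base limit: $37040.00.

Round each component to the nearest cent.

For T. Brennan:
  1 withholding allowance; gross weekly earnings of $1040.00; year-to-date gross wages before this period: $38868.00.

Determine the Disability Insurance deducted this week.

$0.00

Disability Insurance: YTD $38868.00 ≥ cap $37040.00 → $0.00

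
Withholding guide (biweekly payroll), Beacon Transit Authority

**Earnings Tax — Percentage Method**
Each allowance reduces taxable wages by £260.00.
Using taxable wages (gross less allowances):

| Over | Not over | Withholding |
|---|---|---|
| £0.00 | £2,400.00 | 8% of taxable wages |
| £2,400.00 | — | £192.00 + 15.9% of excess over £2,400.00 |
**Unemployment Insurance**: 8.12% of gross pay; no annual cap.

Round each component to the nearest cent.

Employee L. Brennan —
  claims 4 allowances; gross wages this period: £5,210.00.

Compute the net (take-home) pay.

Earnings Tax: taxable = £5,210.00 − 4×£260.00 = £4,170.00
  £192.00 + 15.9% × (£4,170.00 − £2,400.00) = £192.00 + 15.9% × £1,770.00 = £473.43
Unemployment Insurance: 8.12% × £5,210.00 = £423.05
Total withheld: £473.43 + £423.05 = £896.48
Net pay: £5,210.00 − £896.48 = £4,313.52

£4,313.52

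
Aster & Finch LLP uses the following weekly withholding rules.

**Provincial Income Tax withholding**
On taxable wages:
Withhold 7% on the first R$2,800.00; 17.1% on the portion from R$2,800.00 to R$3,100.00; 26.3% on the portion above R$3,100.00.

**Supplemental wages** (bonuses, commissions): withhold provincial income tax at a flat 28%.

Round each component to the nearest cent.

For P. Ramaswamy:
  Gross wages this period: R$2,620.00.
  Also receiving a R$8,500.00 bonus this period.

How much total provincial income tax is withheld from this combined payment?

Provincial Income Tax: taxable = R$2,620.00
  7% × R$2,620.00 = R$183.40
Supplemental (28% flat on bonus): 28% × R$8,500.00 = R$2,380.00
Total provincial income tax: R$183.40 + R$2,380.00 = R$2,563.40

R$2,563.40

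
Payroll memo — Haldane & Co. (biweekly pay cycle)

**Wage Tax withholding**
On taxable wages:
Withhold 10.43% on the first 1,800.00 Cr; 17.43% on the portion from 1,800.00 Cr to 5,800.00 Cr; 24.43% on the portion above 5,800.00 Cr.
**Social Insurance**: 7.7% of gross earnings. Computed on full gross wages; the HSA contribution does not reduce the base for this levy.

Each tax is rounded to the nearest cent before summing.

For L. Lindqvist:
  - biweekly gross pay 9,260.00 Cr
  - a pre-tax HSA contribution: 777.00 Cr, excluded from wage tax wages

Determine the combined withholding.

2,253.42 Cr

Wage Tax: taxable = 9,260.00 Cr − 777.00 Cr = 8,483.00 Cr
  884.94 Cr + 24.43% × (8,483.00 Cr − 5,800.00 Cr) = 884.94 Cr + 24.43% × 2,683.00 Cr = 1,540.40 Cr
Social Insurance: 7.7% × 9,260.00 Cr = 713.02 Cr
Total: 1,540.40 Cr + 713.02 Cr = 2,253.42 Cr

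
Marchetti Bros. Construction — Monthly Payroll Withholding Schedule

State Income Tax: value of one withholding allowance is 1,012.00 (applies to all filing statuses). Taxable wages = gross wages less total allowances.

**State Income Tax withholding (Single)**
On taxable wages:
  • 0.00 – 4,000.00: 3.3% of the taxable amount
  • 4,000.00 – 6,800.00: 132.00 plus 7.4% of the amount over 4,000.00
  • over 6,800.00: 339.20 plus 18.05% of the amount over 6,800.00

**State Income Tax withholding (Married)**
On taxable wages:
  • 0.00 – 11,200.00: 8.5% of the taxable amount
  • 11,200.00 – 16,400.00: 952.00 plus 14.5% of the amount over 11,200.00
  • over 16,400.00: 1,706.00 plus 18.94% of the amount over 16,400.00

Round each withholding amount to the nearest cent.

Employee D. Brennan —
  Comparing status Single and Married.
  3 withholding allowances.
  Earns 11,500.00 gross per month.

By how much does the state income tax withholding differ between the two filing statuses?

79.89

State Income Tax (Single): taxable = 11,500.00 − 3×1,012.00 = 8,464.00
  339.20 + 18.05% × (8,464.00 − 6,800.00) = 339.20 + 18.05% × 1,664.00 = 639.55
State Income Tax (Married): taxable = 11,500.00 − 3×1,012.00 = 8,464.00
  8.5% × 8,464.00 = 719.44
Difference: |639.55 − 719.44| = 79.89 (higher under Married)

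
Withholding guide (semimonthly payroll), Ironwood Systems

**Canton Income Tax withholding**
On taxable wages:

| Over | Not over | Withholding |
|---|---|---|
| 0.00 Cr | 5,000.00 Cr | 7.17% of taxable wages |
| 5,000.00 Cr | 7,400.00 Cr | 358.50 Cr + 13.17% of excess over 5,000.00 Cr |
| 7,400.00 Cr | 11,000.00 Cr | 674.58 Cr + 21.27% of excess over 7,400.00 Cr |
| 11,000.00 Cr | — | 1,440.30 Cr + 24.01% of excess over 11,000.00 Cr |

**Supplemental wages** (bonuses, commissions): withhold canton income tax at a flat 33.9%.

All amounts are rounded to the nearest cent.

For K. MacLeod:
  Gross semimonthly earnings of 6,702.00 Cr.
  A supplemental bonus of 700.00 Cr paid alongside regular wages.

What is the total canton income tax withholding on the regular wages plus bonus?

Canton Income Tax: taxable = 6,702.00 Cr
  358.50 Cr + 13.17% × (6,702.00 Cr − 5,000.00 Cr) = 358.50 Cr + 13.17% × 1,702.00 Cr = 582.65 Cr
Supplemental (33.9% flat on bonus): 33.9% × 700.00 Cr = 237.30 Cr
Total canton income tax: 582.65 Cr + 237.30 Cr = 819.95 Cr

819.95 Cr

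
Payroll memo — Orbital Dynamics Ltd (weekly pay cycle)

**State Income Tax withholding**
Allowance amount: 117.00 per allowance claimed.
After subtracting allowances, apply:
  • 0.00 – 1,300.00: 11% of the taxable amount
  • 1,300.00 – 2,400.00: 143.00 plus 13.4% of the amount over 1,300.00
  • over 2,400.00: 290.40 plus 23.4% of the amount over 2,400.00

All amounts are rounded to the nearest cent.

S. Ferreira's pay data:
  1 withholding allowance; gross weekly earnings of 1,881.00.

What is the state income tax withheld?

State Income Tax: taxable = 1,881.00 − 1×117.00 = 1,764.00
  143.00 + 13.4% × (1,764.00 − 1,300.00) = 143.00 + 13.4% × 464.00 = 205.18

205.18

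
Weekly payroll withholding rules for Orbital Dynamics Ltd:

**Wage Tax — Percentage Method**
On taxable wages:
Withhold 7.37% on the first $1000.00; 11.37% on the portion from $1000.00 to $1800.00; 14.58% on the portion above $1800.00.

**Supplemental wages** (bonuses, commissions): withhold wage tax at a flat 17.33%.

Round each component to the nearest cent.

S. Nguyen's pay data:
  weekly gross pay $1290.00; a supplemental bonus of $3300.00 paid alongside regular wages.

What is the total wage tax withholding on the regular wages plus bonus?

Wage Tax: taxable = $1290.00
  $73.70 + 11.37% × ($1290.00 − $1000.00) = $73.70 + 11.37% × $290.00 = $106.67
Supplemental (17.33% flat on bonus): 17.33% × $3300.00 = $571.89
Total wage tax: $106.67 + $571.89 = $678.56

$678.56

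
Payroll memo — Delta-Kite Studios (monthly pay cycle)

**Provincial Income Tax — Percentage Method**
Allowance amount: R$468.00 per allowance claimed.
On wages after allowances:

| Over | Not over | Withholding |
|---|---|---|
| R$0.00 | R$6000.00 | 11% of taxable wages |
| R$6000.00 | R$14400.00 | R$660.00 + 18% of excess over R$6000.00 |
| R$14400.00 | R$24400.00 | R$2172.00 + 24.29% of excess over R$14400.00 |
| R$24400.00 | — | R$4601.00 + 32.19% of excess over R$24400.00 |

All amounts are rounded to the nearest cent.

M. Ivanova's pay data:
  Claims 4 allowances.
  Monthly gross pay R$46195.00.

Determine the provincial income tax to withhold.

R$11014.21

Provincial Income Tax: taxable = R$46195.00 − 4×R$468.00 = R$44323.00
  R$4601.00 + 32.19% × (R$44323.00 − R$24400.00) = R$4601.00 + 32.19% × R$19923.00 = R$11014.21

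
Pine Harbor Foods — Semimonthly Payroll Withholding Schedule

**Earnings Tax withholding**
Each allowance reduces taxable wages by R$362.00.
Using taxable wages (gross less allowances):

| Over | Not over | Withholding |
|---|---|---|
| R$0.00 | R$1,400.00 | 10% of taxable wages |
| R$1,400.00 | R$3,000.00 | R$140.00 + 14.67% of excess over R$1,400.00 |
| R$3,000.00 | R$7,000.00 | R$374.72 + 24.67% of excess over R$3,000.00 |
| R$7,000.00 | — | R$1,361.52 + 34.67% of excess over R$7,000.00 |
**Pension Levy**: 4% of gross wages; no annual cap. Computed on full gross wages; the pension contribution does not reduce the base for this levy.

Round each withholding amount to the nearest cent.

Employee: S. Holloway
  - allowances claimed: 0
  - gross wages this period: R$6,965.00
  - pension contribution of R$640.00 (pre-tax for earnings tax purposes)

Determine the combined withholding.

R$1,473.60

Earnings Tax: taxable = R$6,965.00 − R$640.00 = R$6,325.00
  R$374.72 + 24.67% × (R$6,325.00 − R$3,000.00) = R$374.72 + 24.67% × R$3,325.00 = R$1,195.00
Pension Levy: 4% × R$6,965.00 = R$278.60
Total: R$1,195.00 + R$278.60 = R$1,473.60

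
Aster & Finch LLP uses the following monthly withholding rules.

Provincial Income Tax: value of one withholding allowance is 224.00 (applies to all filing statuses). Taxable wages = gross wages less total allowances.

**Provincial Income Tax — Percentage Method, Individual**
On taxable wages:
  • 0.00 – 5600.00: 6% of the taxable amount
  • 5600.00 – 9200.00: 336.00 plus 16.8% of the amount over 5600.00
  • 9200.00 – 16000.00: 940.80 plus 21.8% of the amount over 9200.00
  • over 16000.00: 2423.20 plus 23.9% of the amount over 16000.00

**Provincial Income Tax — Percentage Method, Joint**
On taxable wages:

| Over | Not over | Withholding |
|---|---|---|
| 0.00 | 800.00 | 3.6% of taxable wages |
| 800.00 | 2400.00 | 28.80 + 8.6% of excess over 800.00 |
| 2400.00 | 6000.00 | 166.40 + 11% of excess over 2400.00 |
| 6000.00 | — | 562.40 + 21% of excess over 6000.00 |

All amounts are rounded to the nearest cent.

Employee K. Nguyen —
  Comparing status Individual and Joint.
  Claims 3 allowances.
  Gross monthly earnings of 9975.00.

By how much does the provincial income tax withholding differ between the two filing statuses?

292.78

Provincial Income Tax (Individual): taxable = 9975.00 − 3×224.00 = 9303.00
  940.80 + 21.8% × (9303.00 − 9200.00) = 940.80 + 21.8% × 103.00 = 963.25
Provincial Income Tax (Joint): taxable = 9975.00 − 3×224.00 = 9303.00
  562.40 + 21% × (9303.00 − 6000.00) = 562.40 + 21% × 3303.00 = 1256.03
Difference: |963.25 − 1256.03| = 292.78 (higher under Joint)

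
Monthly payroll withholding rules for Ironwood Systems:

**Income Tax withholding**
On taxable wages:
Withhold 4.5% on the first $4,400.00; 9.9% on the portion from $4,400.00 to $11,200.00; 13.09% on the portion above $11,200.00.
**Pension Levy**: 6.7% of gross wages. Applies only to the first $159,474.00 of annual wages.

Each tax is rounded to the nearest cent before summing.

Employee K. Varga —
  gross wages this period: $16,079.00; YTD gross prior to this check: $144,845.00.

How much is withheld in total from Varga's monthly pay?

Income Tax: taxable = $16,079.00
  $871.20 + 13.09% × ($16,079.00 − $11,200.00) = $871.20 + 13.09% × $4,879.00 = $1,509.86
Pension Levy: cap $159,474.00 − YTD $144,845.00 = $14,629.00 subject; 6.7% × $14,629.00 = $980.14
Total: $1,509.86 + $980.14 = $2,490.00

$2,490.00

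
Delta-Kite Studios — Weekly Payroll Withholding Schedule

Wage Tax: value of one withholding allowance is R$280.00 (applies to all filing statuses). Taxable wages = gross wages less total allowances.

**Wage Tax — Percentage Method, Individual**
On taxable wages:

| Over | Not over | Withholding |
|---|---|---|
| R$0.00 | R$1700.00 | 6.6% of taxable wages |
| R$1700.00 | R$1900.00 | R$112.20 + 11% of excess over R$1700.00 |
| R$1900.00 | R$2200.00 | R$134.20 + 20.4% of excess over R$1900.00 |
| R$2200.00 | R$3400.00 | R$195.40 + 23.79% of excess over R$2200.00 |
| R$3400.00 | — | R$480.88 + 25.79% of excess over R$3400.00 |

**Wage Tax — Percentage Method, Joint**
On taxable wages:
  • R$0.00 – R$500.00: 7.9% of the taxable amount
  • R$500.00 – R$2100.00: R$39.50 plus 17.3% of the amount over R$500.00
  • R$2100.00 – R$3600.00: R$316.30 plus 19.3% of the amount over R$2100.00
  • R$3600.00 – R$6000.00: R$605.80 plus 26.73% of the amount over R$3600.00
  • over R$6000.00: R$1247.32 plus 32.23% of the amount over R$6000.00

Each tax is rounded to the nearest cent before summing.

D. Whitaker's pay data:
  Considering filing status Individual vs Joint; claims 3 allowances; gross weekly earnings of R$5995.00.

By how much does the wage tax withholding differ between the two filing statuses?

R$87.96

Wage Tax (Individual): taxable = R$5995.00 − 3×R$280.00 = R$5155.00
  R$480.88 + 25.79% × (R$5155.00 − R$3400.00) = R$480.88 + 25.79% × R$1755.00 = R$933.49
Wage Tax (Joint): taxable = R$5995.00 − 3×R$280.00 = R$5155.00
  R$605.80 + 26.73% × (R$5155.00 − R$3600.00) = R$605.80 + 26.73% × R$1555.00 = R$1021.45
Difference: |R$933.49 − R$1021.45| = R$87.96 (higher under Joint)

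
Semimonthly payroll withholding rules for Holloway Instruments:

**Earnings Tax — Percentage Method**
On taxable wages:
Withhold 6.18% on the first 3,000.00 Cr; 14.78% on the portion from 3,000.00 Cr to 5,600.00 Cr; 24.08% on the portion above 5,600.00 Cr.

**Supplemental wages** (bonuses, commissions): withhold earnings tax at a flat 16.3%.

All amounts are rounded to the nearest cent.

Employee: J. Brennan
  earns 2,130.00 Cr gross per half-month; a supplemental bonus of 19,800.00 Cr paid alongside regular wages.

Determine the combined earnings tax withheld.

Earnings Tax: taxable = 2,130.00 Cr
  6.18% × 2,130.00 Cr = 131.63 Cr
Supplemental (16.3% flat on bonus): 16.3% × 19,800.00 Cr = 3,227.40 Cr
Total earnings tax: 131.63 Cr + 3,227.40 Cr = 3,359.03 Cr

3,359.03 Cr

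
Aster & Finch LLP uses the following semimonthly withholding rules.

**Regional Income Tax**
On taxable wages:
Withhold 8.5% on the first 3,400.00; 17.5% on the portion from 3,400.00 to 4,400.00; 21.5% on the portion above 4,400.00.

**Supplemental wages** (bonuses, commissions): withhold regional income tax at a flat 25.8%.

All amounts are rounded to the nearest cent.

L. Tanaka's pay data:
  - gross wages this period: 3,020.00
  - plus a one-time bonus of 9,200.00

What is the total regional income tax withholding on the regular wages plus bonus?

2,630.30

Regional Income Tax: taxable = 3,020.00
  8.5% × 3,020.00 = 256.70
Supplemental (25.8% flat on bonus): 25.8% × 9,200.00 = 2,373.60
Total regional income tax: 256.70 + 2,373.60 = 2,630.30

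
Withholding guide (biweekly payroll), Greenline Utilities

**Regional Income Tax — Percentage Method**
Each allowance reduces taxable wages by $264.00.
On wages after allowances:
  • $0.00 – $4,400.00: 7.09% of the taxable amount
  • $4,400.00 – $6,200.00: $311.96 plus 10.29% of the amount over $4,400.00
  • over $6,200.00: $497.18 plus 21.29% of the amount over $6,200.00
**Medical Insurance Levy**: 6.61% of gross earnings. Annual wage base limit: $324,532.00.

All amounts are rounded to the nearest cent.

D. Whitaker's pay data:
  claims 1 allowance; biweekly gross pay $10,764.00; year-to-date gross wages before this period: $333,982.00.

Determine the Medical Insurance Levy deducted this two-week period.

$0.00

Medical Insurance Levy: YTD $333,982.00 ≥ cap $324,532.00 → $0.00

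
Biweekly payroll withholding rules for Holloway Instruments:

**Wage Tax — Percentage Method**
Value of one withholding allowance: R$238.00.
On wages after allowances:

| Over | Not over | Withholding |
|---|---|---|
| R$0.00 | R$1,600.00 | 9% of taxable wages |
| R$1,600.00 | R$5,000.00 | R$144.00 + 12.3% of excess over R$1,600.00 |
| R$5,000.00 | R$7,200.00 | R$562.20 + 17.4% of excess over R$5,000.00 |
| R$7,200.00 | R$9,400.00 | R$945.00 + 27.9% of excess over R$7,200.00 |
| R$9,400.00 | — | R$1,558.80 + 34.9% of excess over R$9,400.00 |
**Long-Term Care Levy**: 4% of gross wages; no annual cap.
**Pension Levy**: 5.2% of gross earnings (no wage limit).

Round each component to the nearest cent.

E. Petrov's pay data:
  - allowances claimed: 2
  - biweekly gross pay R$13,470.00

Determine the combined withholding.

Wage Tax: taxable = R$13,470.00 − 2×R$238.00 = R$12,994.00
  R$1,558.80 + 34.9% × (R$12,994.00 − R$9,400.00) = R$1,558.80 + 34.9% × R$3,594.00 = R$2,813.11
Long-Term Care Levy: 4% × R$13,470.00 = R$538.80
Pension Levy: 5.2% × R$13,470.00 = R$700.44
Total: R$2,813.11 + R$538.80 + R$700.44 = R$4,052.35

R$4,052.35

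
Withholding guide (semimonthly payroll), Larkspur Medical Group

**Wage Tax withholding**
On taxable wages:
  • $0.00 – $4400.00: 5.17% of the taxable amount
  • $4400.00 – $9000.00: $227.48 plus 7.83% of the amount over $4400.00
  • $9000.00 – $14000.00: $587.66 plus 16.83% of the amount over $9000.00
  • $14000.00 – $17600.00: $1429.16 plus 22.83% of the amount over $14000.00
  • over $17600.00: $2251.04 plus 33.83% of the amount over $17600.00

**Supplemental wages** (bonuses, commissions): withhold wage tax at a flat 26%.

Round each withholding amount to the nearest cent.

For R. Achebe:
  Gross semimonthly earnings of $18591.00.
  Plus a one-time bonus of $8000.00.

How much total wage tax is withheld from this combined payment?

Wage Tax: taxable = $18591.00
  $2251.04 + 33.83% × ($18591.00 − $17600.00) = $2251.04 + 33.83% × $991.00 = $2586.30
Supplemental (26% flat on bonus): 26% × $8000.00 = $2080.00
Total wage tax: $2586.30 + $2080.00 = $4666.30

$4666.30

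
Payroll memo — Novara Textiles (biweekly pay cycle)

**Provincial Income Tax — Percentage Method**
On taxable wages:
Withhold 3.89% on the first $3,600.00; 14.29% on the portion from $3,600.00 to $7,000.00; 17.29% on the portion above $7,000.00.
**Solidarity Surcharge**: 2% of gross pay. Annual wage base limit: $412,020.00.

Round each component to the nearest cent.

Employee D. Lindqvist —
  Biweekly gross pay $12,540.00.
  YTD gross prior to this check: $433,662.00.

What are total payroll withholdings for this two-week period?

Provincial Income Tax: taxable = $12,540.00
  $625.90 + 17.29% × ($12,540.00 − $7,000.00) = $625.90 + 17.29% × $5,540.00 = $1,583.77
Solidarity Surcharge: YTD $433,662.00 ≥ cap $412,020.00 → $0.00
Total: $1,583.77 + $0.00 = $1,583.77

$1,583.77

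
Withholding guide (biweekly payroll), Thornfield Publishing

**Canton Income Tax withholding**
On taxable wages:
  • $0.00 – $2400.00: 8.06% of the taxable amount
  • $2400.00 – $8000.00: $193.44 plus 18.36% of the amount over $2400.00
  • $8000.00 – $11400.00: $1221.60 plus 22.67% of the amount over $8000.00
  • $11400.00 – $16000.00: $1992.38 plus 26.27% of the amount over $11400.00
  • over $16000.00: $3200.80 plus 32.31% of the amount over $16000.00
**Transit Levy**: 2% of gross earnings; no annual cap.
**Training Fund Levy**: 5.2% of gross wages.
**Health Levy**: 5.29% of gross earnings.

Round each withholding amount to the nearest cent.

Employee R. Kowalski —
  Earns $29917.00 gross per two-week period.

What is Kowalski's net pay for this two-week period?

Canton Income Tax: taxable = $29917.00
  $3200.80 + 32.31% × ($29917.00 − $16000.00) = $3200.80 + 32.31% × $13917.00 = $7697.38
Transit Levy: 2% × $29917.00 = $598.34
Training Fund Levy: 5.2% × $29917.00 = $1555.68
Health Levy: 5.29% × $29917.00 = $1582.61
Total withheld: $7697.38 + $598.34 + $1555.68 + $1582.61 = $11434.01
Net pay: $29917.00 − $11434.01 = $18482.99

$18482.99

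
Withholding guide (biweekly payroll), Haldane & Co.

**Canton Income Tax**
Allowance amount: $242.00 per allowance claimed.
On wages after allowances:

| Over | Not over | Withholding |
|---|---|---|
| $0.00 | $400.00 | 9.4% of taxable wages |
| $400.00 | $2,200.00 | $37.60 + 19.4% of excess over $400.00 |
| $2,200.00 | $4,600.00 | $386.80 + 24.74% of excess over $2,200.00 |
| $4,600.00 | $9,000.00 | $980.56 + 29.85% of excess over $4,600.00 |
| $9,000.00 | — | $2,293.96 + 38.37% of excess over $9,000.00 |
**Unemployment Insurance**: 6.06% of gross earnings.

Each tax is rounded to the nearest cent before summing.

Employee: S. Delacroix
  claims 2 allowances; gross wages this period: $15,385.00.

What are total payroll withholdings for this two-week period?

$5,490.50

Canton Income Tax: taxable = $15,385.00 − 2×$242.00 = $14,901.00
  $2,293.96 + 38.37% × ($14,901.00 − $9,000.00) = $2,293.96 + 38.37% × $5,901.00 = $4,558.17
Unemployment Insurance: 6.06% × $15,385.00 = $932.33
Total: $4,558.17 + $932.33 = $5,490.50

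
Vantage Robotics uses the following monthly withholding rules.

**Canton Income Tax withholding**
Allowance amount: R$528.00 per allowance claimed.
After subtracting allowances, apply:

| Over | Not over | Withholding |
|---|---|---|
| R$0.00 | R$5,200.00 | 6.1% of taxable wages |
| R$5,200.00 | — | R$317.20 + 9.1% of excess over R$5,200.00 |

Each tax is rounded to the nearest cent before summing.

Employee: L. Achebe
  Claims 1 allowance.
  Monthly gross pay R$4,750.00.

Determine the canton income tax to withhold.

R$257.54

Canton Income Tax: taxable = R$4,750.00 − 1×R$528.00 = R$4,222.00
  6.1% × R$4,222.00 = R$257.54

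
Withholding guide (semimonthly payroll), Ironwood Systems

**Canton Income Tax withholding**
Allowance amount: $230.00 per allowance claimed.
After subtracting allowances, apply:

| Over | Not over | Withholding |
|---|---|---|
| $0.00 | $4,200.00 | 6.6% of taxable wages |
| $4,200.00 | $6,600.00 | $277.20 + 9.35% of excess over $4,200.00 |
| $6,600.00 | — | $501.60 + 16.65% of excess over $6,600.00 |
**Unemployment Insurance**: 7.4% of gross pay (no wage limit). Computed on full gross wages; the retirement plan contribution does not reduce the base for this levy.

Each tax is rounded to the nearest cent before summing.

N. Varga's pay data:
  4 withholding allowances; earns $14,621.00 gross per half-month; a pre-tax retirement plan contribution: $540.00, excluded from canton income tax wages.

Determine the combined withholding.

Canton Income Tax: taxable = $14,621.00 − $540.00 − 4×$230.00 = $13,161.00
  $501.60 + 16.65% × ($13,161.00 − $6,600.00) = $501.60 + 16.65% × $6,561.00 = $1,594.01
Unemployment Insurance: 7.4% × $14,621.00 = $1,081.95
Total: $1,594.01 + $1,081.95 = $2,675.96

$2,675.96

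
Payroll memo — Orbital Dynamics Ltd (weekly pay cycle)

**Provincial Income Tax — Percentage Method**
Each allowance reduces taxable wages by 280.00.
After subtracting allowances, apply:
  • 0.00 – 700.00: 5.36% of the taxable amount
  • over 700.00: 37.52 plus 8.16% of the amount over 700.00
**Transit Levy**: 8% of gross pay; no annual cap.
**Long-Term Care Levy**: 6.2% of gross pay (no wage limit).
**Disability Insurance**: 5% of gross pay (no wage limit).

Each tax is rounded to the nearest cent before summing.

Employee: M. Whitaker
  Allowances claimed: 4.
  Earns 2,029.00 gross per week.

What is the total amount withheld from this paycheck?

444.14

Provincial Income Tax: taxable = 2,029.00 − 4×280.00 = 909.00
  37.52 + 8.16% × (909.00 − 700.00) = 37.52 + 8.16% × 209.00 = 54.57
Transit Levy: 8% × 2,029.00 = 162.32
Long-Term Care Levy: 6.2% × 2,029.00 = 125.80
Disability Insurance: 5% × 2,029.00 = 101.45
Total: 54.57 + 162.32 + 125.80 + 101.45 = 444.14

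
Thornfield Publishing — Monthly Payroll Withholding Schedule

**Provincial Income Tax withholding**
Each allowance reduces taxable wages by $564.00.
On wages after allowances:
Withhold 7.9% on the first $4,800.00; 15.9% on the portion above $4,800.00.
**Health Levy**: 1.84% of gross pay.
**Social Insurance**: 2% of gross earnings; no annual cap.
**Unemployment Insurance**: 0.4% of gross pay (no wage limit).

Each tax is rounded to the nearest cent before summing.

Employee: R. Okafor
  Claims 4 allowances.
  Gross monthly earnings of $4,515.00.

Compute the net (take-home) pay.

$4,145.10

Provincial Income Tax: taxable = $4,515.00 − 4×$564.00 = $2,259.00
  7.9% × $2,259.00 = $178.46
Health Levy: 1.84% × $4,515.00 = $83.08
Social Insurance: 2% × $4,515.00 = $90.30
Unemployment Insurance: 0.4% × $4,515.00 = $18.06
Total withheld: $178.46 + $83.08 + $90.30 + $18.06 = $369.90
Net pay: $4,515.00 − $369.90 = $4,145.10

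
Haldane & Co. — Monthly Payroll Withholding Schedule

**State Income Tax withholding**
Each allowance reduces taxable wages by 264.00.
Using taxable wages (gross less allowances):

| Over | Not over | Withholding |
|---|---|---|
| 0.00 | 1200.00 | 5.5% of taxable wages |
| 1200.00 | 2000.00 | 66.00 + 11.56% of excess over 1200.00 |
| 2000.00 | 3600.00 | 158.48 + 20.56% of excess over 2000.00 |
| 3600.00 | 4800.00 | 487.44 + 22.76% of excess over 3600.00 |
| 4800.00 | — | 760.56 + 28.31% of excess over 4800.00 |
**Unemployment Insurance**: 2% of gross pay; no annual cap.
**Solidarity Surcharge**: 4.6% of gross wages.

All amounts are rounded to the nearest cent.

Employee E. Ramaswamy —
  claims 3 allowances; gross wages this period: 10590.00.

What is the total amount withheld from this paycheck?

2874.43

State Income Tax: taxable = 10590.00 − 3×264.00 = 9798.00
  760.56 + 28.31% × (9798.00 − 4800.00) = 760.56 + 28.31% × 4998.00 = 2175.49
Unemployment Insurance: 2% × 10590.00 = 211.80
Solidarity Surcharge: 4.6% × 10590.00 = 487.14
Total: 2175.49 + 211.80 + 487.14 = 2874.43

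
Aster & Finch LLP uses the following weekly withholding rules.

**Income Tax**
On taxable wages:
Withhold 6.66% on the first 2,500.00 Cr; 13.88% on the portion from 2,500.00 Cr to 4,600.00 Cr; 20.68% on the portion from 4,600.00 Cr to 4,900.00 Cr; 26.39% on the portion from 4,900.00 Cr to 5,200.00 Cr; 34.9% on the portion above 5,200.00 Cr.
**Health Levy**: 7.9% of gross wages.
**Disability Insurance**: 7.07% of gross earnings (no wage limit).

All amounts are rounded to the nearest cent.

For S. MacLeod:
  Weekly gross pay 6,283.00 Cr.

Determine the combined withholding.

Income Tax: taxable = 6,283.00 Cr
  599.19 Cr + 34.9% × (6,283.00 Cr − 5,200.00 Cr) = 599.19 Cr + 34.9% × 1,083.00 Cr = 977.16 Cr
Health Levy: 7.9% × 6,283.00 Cr = 496.36 Cr
Disability Insurance: 7.07% × 6,283.00 Cr = 444.21 Cr
Total: 977.16 Cr + 496.36 Cr + 444.21 Cr = 1,917.73 Cr

1,917.73 Cr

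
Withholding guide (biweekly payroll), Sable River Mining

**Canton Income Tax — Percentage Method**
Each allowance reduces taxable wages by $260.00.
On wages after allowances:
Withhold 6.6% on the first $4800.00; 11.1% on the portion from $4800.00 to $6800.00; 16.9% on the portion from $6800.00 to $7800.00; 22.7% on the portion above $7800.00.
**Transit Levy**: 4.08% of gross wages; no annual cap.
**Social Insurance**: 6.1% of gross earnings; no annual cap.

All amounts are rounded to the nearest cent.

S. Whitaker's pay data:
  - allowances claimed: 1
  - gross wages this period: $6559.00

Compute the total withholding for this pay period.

$1150.90

Canton Income Tax: taxable = $6559.00 − 1×$260.00 = $6299.00
  $316.80 + 11.1% × ($6299.00 − $4800.00) = $316.80 + 11.1% × $1499.00 = $483.19
Transit Levy: 4.08% × $6559.00 = $267.61
Social Insurance: 6.1% × $6559.00 = $400.10
Total: $483.19 + $267.61 + $400.10 = $1150.90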